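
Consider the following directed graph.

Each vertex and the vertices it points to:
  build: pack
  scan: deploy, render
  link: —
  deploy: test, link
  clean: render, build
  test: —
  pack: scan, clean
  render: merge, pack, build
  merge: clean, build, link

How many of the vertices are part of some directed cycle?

6

A vertex is on a directed cycle iff it belongs to a strongly connected component of size ≥ 2 (or has a self-loop).
The vertices on cycles are {pack, scan, build, clean, merge, render} — 6 in total.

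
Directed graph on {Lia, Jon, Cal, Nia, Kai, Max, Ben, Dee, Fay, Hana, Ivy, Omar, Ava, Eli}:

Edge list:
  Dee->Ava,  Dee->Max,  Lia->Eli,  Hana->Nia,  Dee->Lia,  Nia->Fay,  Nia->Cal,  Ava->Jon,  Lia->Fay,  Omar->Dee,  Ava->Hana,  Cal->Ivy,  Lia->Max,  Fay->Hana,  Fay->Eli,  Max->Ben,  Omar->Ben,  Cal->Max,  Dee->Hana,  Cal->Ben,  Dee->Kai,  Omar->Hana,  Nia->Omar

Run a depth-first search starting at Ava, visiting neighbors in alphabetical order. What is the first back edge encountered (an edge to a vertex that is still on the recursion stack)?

Fay->Hana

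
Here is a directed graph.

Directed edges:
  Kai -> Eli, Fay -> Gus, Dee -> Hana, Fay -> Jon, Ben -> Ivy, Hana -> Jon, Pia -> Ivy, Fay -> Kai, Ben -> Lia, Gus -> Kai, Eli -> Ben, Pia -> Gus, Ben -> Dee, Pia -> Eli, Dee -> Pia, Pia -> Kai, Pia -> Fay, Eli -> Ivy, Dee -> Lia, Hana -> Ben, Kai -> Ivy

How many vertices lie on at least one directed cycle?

8

A vertex is on a directed cycle iff it belongs to a strongly connected component of size ≥ 2 (or has a self-loop).
The vertices on cycles are {Ben, Dee, Eli, Fay, Gus, Kai, Pia, Hana} — 8 in total.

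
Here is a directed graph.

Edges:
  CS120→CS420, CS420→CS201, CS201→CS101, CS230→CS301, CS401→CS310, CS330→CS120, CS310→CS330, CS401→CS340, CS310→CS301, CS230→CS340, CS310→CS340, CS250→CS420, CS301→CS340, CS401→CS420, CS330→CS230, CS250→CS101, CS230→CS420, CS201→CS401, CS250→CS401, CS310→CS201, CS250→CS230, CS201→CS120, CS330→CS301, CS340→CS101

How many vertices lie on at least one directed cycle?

A vertex is on a directed cycle iff it belongs to a strongly connected component of size ≥ 2 (or has a self-loop).
The vertices on cycles are {CS120, CS201, CS230, CS310, CS330, CS401, CS420} — 7 in total.

7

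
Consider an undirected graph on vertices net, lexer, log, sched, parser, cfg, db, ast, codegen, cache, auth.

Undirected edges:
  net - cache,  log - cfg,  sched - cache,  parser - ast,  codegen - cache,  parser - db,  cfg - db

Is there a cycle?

DFS, tracking each vertex's parent; an edge to a visited non-parent vertex closes a cycle.
Start from db:
visit db (parent –)
  visit cfg (parent db)
    visit log (parent cfg)
      log–cfg: parent, skip
    cfg–db: parent, skip
  visit parser (parent db)
    parser–db: parent, skip
    visit ast (parent parser)
      ast–parser: parent, skip
visit net (parent –)
  visit cache (parent net)
    cache–net: parent, skip
    visit codegen (parent cache)
      codegen–cache: parent, skip
    visit sched (parent cache)
      sched–cache: parent, skip
visit lexer (parent –)
visit auth (parent –)
No non-parent visited neighbor found — the graph is a forest.

No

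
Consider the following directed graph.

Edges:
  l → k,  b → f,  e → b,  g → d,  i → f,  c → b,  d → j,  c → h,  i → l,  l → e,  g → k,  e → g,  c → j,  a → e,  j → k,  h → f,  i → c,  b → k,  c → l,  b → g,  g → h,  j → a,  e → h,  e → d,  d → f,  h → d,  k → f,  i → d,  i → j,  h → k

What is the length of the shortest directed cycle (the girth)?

4

For each vertex v, BFS finds the shortest path from v back to v.
The shortest such closed walk is j → a → e → d → j, length 4.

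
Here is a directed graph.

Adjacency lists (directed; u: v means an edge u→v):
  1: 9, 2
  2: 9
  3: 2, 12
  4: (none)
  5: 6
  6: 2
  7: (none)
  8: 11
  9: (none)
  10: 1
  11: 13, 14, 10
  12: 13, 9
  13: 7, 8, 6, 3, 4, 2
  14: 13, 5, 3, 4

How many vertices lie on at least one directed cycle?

6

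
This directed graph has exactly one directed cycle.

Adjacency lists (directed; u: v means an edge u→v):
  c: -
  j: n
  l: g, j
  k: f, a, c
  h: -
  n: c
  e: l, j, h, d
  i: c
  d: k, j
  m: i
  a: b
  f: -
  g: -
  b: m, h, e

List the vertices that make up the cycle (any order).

DFS with gray/black marking from b:
b gray
  m gray
    i gray
      c gray
      c black
    i black
  m black
  h gray
  h black
  e gray
    l gray
      g gray
      g black
      j gray
        n gray
          n→c: c black — skip
        n black
      j black
    l black
    e→j: j black — skip
    e→h: h black — skip
    d gray
      k gray
        f gray
        f black
        a gray
          a→b: b is gray → back edge
Back edge closes the cycle b → e → d → k → a → b; its vertices are {a, b, d, e, k}.

a, b, d, e, k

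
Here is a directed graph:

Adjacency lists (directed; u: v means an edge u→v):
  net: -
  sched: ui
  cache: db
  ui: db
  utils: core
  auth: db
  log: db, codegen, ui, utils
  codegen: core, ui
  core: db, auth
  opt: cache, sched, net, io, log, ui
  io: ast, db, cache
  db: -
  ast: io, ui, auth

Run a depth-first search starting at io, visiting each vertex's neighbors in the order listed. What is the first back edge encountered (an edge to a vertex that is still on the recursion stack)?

ast->io

DFS from io (visiting each vertex's neighbors in the order listed); mark gray on enter, black on exit:
io gray
  ast gray
    ast→io: io is gray → back edge
First back edge: ast → io.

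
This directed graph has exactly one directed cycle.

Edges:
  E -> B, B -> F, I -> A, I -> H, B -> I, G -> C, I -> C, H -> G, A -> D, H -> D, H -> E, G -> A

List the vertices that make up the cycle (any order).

DFS with gray/black marking from H:
H gray
  D gray
  D black
  E gray
    B gray
      F gray
      F black
      I gray
        I→H: H is gray → back edge
Back edge closes the cycle H → E → B → I → H; its vertices are {B, E, H, I}.

B, E, H, I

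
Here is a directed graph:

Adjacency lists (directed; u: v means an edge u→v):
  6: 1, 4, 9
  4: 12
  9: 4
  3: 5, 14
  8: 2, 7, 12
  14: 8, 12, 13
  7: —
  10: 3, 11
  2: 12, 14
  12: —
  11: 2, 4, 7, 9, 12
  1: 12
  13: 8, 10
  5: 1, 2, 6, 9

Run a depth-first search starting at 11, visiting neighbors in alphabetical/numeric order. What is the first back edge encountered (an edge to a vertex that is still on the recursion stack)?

DFS from 11 (visiting neighbors in alphabetical/numeric order); mark gray on enter, black on exit:
11 gray
  2 gray
    12 gray
    12 black
    14 gray
      8 gray
        8→2: 2 is gray → back edge
First back edge: 8 → 2.

8->2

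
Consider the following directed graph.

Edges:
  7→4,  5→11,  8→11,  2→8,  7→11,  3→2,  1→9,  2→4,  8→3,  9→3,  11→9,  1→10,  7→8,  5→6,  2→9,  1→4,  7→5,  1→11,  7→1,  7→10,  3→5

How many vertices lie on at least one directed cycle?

6

A vertex is on a directed cycle iff it belongs to a strongly connected component of size ≥ 2 (or has a self-loop).
The vertices on cycles are {2, 3, 5, 8, 9, 11} — 6 in total.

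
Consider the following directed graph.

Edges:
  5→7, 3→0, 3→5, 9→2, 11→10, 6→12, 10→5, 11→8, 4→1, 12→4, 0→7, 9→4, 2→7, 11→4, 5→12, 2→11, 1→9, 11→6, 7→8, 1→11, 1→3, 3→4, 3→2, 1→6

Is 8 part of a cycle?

8 lies on a cycle iff there is a path from 8 back to itself.
Exploring from 8, it never reaches itself; equivalently, its strongly connected component is a singleton.

No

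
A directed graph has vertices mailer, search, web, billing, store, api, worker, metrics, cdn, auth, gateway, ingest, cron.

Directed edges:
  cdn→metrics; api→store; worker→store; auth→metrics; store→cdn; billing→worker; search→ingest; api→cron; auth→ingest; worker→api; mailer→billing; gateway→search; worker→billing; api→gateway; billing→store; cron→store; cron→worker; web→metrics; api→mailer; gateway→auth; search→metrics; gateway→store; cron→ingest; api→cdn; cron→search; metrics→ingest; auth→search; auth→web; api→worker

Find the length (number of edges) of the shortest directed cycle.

For each vertex v, BFS finds the shortest path from v back to v.
The shortest such closed walk is api → worker → api, length 2.

2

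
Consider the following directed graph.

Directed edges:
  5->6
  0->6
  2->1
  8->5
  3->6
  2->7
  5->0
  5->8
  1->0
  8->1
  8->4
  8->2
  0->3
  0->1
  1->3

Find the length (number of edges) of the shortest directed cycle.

For each vertex v, BFS finds the shortest path from v back to v.
The shortest such closed walk is 5 → 8 → 5, length 2.

2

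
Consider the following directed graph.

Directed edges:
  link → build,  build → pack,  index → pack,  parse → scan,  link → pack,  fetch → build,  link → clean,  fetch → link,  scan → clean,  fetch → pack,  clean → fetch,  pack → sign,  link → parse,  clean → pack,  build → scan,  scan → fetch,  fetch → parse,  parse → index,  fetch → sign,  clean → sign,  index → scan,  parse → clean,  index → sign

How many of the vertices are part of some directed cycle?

A vertex is on a directed cycle iff it belongs to a strongly connected component of size ≥ 2 (or has a self-loop).
The vertices on cycles are {link, scan, build, clean, fetch, index, parse} — 7 in total.

7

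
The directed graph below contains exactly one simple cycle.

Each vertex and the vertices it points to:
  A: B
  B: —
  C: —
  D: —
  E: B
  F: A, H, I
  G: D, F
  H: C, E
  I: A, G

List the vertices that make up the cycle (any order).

F, G, I

DFS with gray/black marking from G:
G gray
  D gray
  D black
  F gray
    A gray
      B gray
      B black
    A black
    H gray
      C gray
      C black
      E gray
        E→B: B black — skip
      E black
    H black
    I gray
      I→A: A black — skip
      I→G: G is gray → back edge
Back edge closes the cycle G → F → I → G; its vertices are {F, G, I}.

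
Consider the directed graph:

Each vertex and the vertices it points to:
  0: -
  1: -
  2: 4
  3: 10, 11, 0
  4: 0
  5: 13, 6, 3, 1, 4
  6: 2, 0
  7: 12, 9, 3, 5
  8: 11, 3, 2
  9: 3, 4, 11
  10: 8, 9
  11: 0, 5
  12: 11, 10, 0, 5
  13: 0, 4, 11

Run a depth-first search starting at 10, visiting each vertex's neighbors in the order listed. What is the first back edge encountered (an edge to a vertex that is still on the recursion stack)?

13->11

DFS from 10 (visiting each vertex's neighbors in the order listed); mark gray on enter, black on exit:
10 gray
  8 gray
    11 gray
      0 gray
      0 black
      5 gray
        13 gray
          13→0: 0 black — skip
          4 gray
            4→0: 0 black — skip
          4 black
          13→11: 11 is gray → back edge
First back edge: 13 → 11.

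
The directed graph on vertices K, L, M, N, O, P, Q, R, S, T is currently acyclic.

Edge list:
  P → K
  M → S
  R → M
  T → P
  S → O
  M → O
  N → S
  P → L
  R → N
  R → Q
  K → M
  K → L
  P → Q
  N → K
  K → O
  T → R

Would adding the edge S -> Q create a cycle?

No

Adding S→Q creates a cycle iff Q can already reach S.
Explore from Q: no path reaches S. The graph stays acyclic.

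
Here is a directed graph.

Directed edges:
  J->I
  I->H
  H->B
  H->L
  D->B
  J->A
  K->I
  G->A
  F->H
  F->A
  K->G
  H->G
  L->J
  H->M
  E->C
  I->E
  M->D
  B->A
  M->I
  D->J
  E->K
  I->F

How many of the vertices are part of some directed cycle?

A vertex is on a directed cycle iff it belongs to a strongly connected component of size ≥ 2 (or has a self-loop).
The vertices on cycles are {D, E, F, H, I, J, K, L, M} — 9 in total.

9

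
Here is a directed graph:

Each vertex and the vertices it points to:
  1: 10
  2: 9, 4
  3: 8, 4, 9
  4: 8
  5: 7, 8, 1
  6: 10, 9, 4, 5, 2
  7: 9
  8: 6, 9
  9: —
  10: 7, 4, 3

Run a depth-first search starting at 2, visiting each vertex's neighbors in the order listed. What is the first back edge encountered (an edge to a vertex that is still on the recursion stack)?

DFS from 2 (visiting each vertex's neighbors in the order listed); mark gray on enter, black on exit:
2 gray
  9 gray
  9 black
  4 gray
    8 gray
      6 gray
        10 gray
          7 gray
            7→9: 9 black — skip
          7 black
          10→4: 4 is gray → back edge
First back edge: 10 → 4.

10->4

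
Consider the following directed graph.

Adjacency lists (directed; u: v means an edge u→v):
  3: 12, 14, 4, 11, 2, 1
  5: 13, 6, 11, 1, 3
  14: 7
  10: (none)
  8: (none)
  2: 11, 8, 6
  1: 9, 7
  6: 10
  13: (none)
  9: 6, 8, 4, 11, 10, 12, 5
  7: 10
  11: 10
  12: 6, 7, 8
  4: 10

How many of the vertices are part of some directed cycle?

A vertex is on a directed cycle iff it belongs to a strongly connected component of size ≥ 2 (or has a self-loop).
The vertices on cycles are {1, 3, 5, 9} — 4 in total.

4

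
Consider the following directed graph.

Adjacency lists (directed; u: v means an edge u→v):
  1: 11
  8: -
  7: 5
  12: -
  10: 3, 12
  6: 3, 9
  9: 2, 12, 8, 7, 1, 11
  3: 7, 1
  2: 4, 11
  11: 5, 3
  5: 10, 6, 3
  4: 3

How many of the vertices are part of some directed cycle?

10

A vertex is on a directed cycle iff it belongs to a strongly connected component of size ≥ 2 (or has a self-loop).
The vertices on cycles are {1, 2, 3, 4, 5, 6, 7, 9, 10, 11} — 10 in total.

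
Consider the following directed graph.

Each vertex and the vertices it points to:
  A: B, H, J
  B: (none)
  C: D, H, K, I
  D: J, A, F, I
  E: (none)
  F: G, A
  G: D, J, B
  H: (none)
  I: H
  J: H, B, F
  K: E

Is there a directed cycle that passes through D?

D is on a cycle iff D can reach itself via ≥1 edge.
D → F → G → D — yes.

Yes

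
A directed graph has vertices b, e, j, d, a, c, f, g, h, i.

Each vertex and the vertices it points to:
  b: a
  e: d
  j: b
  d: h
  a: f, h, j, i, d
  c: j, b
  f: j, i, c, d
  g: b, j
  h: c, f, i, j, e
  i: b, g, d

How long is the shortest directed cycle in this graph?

For each vertex v, BFS finds the shortest path from v back to v.
The shortest such closed walk is a → i → b → a, length 3.

3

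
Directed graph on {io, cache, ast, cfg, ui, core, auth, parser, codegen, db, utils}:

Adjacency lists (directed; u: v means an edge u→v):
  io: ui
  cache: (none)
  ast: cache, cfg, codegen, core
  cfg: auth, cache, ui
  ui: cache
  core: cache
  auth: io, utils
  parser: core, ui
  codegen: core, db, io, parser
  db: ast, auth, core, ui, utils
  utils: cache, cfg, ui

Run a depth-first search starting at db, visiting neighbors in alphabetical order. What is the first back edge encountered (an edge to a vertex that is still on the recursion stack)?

utils→cfg

DFS from db (visiting neighbors in alphabetical order); mark gray on enter, black on exit:
db gray
  ast gray
    cache gray
    cache black
    cfg gray
      auth gray
        io gray
          ui gray
            ui→cache: cache black — skip
          ui black
        io black
        utils gray
          utils→cache: cache black — skip
          utils→cfg: cfg is gray → back edge
First back edge: utils → cfg.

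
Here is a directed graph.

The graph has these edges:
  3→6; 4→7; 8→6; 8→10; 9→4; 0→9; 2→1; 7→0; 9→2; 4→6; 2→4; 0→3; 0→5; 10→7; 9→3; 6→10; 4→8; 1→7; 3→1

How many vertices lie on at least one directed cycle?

10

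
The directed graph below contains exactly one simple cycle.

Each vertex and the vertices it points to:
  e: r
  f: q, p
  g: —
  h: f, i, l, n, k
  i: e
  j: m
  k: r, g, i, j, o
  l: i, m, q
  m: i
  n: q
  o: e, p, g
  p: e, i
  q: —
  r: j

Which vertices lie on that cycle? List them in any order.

e, i, j, m, r

DFS with gray/black marking from r:
r gray
  j gray
    m gray
      i gray
        e gray
          e→r: r is gray → back edge
Back edge closes the cycle r → j → m → i → e → r; its vertices are {e, i, j, m, r}.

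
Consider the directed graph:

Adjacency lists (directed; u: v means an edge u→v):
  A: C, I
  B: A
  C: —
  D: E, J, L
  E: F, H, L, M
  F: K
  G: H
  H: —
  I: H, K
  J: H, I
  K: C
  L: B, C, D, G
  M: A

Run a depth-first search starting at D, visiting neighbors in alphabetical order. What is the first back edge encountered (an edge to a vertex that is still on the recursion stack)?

L→D

DFS from D (visiting neighbors in alphabetical order); mark gray on enter, black on exit:
D gray
  E gray
    F gray
      K gray
        C gray
        C black
      K black
    F black
    H gray
    H black
    L gray
      B gray
        A gray
          A→C: C black — skip
          I gray
            I→H: H black — skip
            I→K: K black — skip
          I black
        A black
      B black
      L→C: C black — skip
      L→D: D is gray → back edge
First back edge: L → D.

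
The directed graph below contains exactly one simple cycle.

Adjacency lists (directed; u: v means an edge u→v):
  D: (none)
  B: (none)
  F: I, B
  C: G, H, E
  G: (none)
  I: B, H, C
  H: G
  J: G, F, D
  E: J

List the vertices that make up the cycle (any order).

C, E, F, I, J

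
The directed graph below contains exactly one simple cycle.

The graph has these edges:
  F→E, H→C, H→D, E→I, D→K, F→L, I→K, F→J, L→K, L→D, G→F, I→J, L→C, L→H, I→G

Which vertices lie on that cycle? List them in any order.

E, F, G, I

DFS with gray/black marking from G:
G gray
  F gray
    E gray
      I gray
        J gray
        J black
        K gray
        K black
        I→G: G is gray → back edge
Back edge closes the cycle G → F → E → I → G; its vertices are {E, F, G, I}.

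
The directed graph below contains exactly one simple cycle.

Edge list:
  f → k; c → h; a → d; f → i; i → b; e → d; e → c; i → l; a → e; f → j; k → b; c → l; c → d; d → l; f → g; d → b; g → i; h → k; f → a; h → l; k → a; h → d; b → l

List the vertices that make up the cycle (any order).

DFS with gray/black marking from k:
k gray
  a gray
    e gray
      d gray
        l gray
        l black
        b gray
          b→l: l black — skip
        b black
      d black
      c gray
        c→l: l black — skip
        c→d: d black — skip
        h gray
          h→d: d black — skip
          h→k: k is gray → back edge
Back edge closes the cycle k → a → e → c → h → k; its vertices are {a, c, e, h, k}.

a, c, e, h, k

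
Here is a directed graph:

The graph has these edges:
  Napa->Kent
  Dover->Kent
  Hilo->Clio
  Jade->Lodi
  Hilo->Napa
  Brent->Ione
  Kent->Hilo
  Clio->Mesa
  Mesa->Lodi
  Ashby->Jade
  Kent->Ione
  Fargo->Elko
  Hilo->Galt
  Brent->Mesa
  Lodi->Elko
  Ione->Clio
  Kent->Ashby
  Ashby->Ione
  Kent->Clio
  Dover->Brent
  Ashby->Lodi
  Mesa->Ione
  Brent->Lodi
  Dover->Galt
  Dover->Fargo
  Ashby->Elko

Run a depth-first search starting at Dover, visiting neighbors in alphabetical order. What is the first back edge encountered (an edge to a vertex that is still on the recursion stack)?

DFS from Dover (visiting neighbors in alphabetical order); mark gray on enter, black on exit:
Dover gray
  Brent gray
    Ione gray
      Clio gray
        Mesa gray
          Mesa→Ione: Ione is gray → back edge
First back edge: Mesa → Ione.

Mesa→Ione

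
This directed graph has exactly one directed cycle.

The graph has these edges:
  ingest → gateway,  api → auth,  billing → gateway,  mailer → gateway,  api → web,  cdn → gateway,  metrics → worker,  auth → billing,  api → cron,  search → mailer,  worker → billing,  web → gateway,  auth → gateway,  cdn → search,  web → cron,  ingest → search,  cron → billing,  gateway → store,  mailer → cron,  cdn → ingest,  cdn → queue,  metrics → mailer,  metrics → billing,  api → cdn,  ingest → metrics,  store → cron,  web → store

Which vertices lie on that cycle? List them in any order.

DFS with gray/black marking from store:
store gray
  cron gray
    billing gray
      gateway gray
        gateway→store: store is gray → back edge
Back edge closes the cycle store → cron → billing → gateway → store; its vertices are {cron, store, billing, gateway}.

cron, store, billing, gateway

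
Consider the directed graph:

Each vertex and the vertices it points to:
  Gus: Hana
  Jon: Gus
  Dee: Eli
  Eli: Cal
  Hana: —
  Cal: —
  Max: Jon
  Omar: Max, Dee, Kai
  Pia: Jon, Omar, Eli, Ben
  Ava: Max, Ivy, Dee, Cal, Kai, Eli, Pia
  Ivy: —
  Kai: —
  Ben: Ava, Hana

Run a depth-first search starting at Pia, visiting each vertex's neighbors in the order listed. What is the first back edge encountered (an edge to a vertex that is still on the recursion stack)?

Ava→Pia

DFS from Pia (visiting each vertex's neighbors in the order listed); mark gray on enter, black on exit:
Pia gray
  Jon gray
    Gus gray
      Hana gray
      Hana black
    Gus black
  Jon black
  Omar gray
    Max gray
      Max→Jon: Jon black — skip
    Max black
    Dee gray
      Eli gray
        Cal gray
        Cal black
      Eli black
    Dee black
    Kai gray
    Kai black
  Omar black
  Pia→Eli: Eli black — skip
  Ben gray
    Ava gray
      Ava→Max: Max black — skip
      Ivy gray
      Ivy black
      Ava→Dee: Dee black — skip
      Ava→Cal: Cal black — skip
      Ava→Kai: Kai black — skip
      Ava→Eli: Eli black — skip
      Ava→Pia: Pia is gray → back edge
First back edge: Ava → Pia.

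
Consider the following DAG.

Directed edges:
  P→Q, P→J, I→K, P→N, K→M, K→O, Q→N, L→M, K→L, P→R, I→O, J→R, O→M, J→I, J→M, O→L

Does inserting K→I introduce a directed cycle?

Adding K→I creates a cycle iff I can already reach K.
Path from I: I → K.
So I → … → K → I is a cycle.

Yes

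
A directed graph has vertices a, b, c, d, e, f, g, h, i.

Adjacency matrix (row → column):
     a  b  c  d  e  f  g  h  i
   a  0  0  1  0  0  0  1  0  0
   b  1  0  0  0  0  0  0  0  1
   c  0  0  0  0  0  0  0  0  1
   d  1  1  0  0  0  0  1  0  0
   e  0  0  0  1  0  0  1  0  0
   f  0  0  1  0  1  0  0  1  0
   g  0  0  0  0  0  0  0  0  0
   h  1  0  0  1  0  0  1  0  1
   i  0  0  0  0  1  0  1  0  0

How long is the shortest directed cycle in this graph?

4

For each vertex v, BFS finds the shortest path from v back to v.
The shortest such closed walk is e → d → b → i → e, length 4.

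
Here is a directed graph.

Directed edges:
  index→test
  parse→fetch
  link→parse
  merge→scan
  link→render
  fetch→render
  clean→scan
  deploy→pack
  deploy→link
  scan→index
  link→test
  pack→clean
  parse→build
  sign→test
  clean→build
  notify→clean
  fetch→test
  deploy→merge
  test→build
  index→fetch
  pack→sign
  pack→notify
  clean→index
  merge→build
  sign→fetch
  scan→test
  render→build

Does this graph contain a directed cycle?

No

DFS with white/gray/black marking, starting from index:
index gray
  fetch gray
    test gray
      build gray
      build black
    test black
    render gray
      render→build: build black — skip
    render black
  fetch black
  index→test: test black — skip
index black
merge gray
  scan gray
    scan→index: index black — skip
    scan→test: test black — skip
  scan black
  merge→build: build black — skip
merge black
pack gray
  clean gray
    clean→scan: scan black — skip
    clean→index: index black — skip
    clean→build: build black — skip
  clean black
  notify gray
    notify→clean: clean black — skip
  notify black
  sign gray
    sign→test: test black — skip
    sign→fetch: fetch black — skip
  sign black
pack black
deploy gray
  link gray
    link→test: test black — skip
    parse gray
      parse→fetch: fetch black — skip
      parse→build: build black — skip
    parse black
    link→render: render black — skip
  link black
  deploy→merge: merge black — skip
  deploy→pack: pack black — skip
deploy black
Every edge goes to a white or black vertex — no back edge, so the graph is acyclic.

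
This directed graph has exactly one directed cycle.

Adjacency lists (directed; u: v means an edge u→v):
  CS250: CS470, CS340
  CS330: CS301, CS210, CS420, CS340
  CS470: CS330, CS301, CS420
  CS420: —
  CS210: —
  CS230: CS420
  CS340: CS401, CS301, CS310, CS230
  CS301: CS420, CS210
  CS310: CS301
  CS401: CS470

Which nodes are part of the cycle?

DFS with gray/black marking from CS340:
CS340 gray
  CS401 gray
    CS470 gray
      CS330 gray
        CS301 gray
          CS420 gray
          CS420 black
          CS210 gray
          CS210 black
        CS301 black
        CS330→CS210: CS210 black — skip
        CS330→CS420: CS420 black — skip
        CS330→CS340: CS340 is gray → back edge
Back edge closes the cycle CS340 → CS401 → CS470 → CS330 → CS340; its vertices are {CS330, CS340, CS401, CS470}.

CS330, CS340, CS401, CS470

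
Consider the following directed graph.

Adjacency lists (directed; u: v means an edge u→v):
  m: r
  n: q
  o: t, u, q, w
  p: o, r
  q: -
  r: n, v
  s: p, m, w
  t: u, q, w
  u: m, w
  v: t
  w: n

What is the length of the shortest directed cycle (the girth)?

For each vertex v, BFS finds the shortest path from v back to v.
The shortest such closed walk is m → r → v → t → u → m, length 5.

5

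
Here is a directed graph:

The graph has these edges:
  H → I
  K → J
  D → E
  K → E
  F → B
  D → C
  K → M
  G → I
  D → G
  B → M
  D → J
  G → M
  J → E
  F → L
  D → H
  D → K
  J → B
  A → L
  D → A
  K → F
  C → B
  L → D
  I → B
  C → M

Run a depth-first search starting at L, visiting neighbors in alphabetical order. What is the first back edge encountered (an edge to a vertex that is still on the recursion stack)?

DFS from L (visiting neighbors in alphabetical order); mark gray on enter, black on exit:
L gray
  D gray
    A gray
      A→L: L is gray → back edge
First back edge: A → L.

A→L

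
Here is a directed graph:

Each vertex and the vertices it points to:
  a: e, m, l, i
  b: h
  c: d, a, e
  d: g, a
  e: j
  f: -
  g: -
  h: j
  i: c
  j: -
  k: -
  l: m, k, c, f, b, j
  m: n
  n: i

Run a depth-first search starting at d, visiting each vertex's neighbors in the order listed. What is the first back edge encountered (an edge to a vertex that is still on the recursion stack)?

c->d

DFS from d (visiting each vertex's neighbors in the order listed); mark gray on enter, black on exit:
d gray
  g gray
  g black
  a gray
    e gray
      j gray
      j black
    e black
    m gray
      n gray
        i gray
          c gray
            c→d: d is gray → back edge
First back edge: c → d.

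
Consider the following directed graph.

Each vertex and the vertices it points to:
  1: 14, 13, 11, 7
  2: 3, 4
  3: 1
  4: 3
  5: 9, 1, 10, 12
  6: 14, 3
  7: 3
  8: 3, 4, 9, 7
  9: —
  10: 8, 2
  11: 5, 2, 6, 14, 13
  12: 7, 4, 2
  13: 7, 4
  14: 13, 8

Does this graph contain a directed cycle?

Yes

DFS with white/gray/black marking, starting from 6:
6 gray
  14 gray
    13 gray
      7 gray
        3 gray
          1 gray
            1→14: 14 is gray → back edge
Back edge found, so a cycle exists: 14 → 13 → 7 → 3 → 1 → 14.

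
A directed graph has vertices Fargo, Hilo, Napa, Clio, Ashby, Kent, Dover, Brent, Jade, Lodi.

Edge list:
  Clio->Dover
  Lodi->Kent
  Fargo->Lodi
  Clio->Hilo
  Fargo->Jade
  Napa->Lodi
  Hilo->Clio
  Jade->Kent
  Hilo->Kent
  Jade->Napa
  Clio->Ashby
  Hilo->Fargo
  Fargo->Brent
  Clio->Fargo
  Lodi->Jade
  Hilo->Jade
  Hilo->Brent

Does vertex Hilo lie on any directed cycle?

Hilo is on a cycle iff Hilo can reach itself via ≥1 edge.
Hilo → Clio → Hilo — yes.

Yes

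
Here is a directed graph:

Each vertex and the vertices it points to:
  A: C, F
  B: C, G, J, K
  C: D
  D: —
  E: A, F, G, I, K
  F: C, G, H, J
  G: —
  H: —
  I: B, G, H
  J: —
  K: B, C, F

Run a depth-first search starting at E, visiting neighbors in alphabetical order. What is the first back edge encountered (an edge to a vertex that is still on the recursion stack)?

DFS from E (visiting neighbors in alphabetical order); mark gray on enter, black on exit:
E gray
  A gray
    C gray
      D gray
      D black
    C black
    F gray
      F→C: C black — skip
      G gray
      G black
      H gray
      H black
      J gray
      J black
    F black
  A black
  E→F: F black — skip
  E→G: G black — skip
  I gray
    B gray
      B→C: C black — skip
      B→G: G black — skip
      B→J: J black — skip
      K gray
        K→B: B is gray → back edge
First back edge: K → B.

K->B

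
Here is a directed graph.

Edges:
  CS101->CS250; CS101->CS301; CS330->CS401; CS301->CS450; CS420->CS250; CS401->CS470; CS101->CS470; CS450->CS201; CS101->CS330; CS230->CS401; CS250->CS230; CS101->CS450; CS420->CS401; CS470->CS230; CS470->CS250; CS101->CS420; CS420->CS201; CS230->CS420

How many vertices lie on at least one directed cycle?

A vertex is on a directed cycle iff it belongs to a strongly connected component of size ≥ 2 (or has a self-loop).
The vertices on cycles are {CS230, CS250, CS401, CS420, CS470} — 5 in total.

5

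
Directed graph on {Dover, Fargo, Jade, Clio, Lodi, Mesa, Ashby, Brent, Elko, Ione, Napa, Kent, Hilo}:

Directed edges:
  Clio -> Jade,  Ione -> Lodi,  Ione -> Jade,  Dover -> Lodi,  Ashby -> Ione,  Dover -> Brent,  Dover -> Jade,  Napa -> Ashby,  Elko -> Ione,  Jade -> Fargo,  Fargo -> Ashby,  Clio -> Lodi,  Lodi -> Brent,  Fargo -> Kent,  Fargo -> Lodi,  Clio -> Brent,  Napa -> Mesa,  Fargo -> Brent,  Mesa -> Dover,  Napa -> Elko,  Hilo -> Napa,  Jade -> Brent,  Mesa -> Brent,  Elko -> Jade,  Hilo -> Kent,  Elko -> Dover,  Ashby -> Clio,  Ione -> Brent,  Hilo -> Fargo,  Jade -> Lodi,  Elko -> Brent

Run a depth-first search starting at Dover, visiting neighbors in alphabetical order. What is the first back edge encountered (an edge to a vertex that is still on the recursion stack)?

DFS from Dover (visiting neighbors in alphabetical order); mark gray on enter, black on exit:
Dover gray
  Brent gray
  Brent black
  Jade gray
    Jade→Brent: Brent black — skip
    Fargo gray
      Ashby gray
        Clio gray
          Clio→Brent: Brent black — skip
          Clio→Jade: Jade is gray → back edge
First back edge: Clio → Jade.

Clio->Jade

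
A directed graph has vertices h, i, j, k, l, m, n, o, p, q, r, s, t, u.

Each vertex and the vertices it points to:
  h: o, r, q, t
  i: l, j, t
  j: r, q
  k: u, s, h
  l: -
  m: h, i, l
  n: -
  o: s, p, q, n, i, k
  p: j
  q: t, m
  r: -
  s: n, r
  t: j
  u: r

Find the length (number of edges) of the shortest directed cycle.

3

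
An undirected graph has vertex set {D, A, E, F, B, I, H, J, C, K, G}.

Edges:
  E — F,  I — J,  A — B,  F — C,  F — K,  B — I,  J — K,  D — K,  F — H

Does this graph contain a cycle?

DFS, tracking each vertex's parent; an edge to a visited non-parent vertex closes a cycle.
Start from J:
visit J (parent –)
  visit I (parent J)
    visit B (parent I)
      visit A (parent B)
        A–B: parent, skip
      B–I: parent, skip
    I–J: parent, skip
  visit K (parent J)
    visit D (parent K)
      D–K: parent, skip
    K–J: parent, skip
    visit F (parent K)
      visit H (parent F)
        H–F: parent, skip
      visit C (parent F)
        C–F: parent, skip
      visit E (parent F)
        E–F: parent, skip
      F–K: parent, skip
visit G (parent –)
No non-parent visited neighbor found — the graph is a forest.

No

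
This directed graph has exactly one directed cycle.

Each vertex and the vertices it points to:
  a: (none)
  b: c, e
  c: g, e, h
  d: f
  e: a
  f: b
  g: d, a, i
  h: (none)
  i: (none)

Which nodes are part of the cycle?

DFS with gray/black marking from b:
b gray
  c gray
    g gray
      d gray
        f gray
          f→b: b is gray → back edge
Back edge closes the cycle b → c → g → d → f → b; its vertices are {b, c, d, f, g}.

b, c, d, f, g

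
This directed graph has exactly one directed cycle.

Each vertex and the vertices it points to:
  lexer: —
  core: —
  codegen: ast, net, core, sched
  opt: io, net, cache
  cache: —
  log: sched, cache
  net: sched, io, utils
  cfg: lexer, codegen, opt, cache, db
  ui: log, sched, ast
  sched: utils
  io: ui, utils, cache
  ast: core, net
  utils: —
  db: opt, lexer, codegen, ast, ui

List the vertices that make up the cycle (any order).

DFS with gray/black marking from io:
io gray
  ui gray
    log gray
      sched gray
        utils gray
        utils black
      sched black
      cache gray
      cache black
    log black
    ui→sched: sched black — skip
    ast gray
      core gray
      core black
      net gray
        net→sched: sched black — skip
        net→io: io is gray → back edge
Back edge closes the cycle io → ui → ast → net → io; its vertices are {io, ui, ast, net}.

io, ui, ast, net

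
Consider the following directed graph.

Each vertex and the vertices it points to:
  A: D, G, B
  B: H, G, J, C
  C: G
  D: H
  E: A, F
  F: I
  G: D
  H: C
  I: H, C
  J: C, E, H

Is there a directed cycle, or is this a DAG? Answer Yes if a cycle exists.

DFS with white/gray/black marking, starting from C:
C gray
  G gray
    D gray
      H gray
        H→C: C is gray → back edge
Back edge found, so a cycle exists: C → G → D → H → C.

Yes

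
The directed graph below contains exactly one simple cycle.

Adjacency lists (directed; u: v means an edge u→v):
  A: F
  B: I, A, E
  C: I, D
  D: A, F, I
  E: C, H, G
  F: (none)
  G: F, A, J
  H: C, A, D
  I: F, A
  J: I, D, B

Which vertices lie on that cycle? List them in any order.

B, E, G, J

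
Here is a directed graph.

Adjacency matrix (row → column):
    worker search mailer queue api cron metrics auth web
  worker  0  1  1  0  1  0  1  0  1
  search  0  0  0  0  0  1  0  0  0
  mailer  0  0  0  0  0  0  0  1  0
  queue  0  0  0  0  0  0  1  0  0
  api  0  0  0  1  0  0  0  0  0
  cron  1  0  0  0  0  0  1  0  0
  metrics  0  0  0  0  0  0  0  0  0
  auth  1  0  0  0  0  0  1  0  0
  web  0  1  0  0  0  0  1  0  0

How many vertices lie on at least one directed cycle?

A vertex is on a directed cycle iff it belongs to a strongly connected component of size ≥ 2 (or has a self-loop).
The vertices on cycles are {web, auth, cron, mailer, search, worker} — 6 in total.

6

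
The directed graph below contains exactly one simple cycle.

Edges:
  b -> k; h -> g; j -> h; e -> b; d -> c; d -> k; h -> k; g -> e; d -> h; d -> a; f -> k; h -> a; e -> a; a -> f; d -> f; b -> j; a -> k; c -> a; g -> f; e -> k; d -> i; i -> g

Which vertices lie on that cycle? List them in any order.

DFS with gray/black marking from g:
g gray
  e gray
    b gray
      k gray
      k black
      j gray
        h gray
          a gray
            a→k: k black — skip
            f gray
              f→k: k black — skip
            f black
          a black
          h→k: k black — skip
          h→g: g is gray → back edge
Back edge closes the cycle g → e → b → j → h → g; its vertices are {b, e, g, h, j}.

b, e, g, h, j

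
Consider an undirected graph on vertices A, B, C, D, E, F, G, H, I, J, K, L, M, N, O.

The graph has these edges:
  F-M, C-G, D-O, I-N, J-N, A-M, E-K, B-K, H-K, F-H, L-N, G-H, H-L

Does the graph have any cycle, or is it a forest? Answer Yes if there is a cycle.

No

DFS, tracking each vertex's parent; an edge to a visited non-parent vertex closes a cycle.
Start from E:
visit E (parent –)
  visit K (parent E)
    K–E: parent, skip
    visit B (parent K)
      B–K: parent, skip
    visit H (parent K)
      visit F (parent H)
        visit M (parent F)
          visit A (parent M)
            A–M: parent, skip
          M–F: parent, skip
        F–H: parent, skip
      visit L (parent H)
        L–H: parent, skip
        visit N (parent L)
          visit J (parent N)
            J–N: parent, skip
          N–L: parent, skip
          visit I (parent N)
            I–N: parent, skip
      H–K: parent, skip
      visit G (parent H)
        G–H: parent, skip
        visit C (parent G)
          C–G: parent, skip
visit D (parent –)
  visit O (parent D)
    O–D: parent, skip
No non-parent visited neighbor found — the graph is a forest.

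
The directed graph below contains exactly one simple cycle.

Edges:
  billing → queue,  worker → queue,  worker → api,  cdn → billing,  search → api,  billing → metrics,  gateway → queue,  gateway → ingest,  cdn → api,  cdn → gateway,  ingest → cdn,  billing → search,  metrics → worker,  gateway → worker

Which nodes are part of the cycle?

DFS with gray/black marking from cdn:
cdn gray
  billing gray
    metrics gray
      worker gray
        queue gray
        queue black
        api gray
        api black
      worker black
    metrics black
    billing→queue: queue black — skip
    search gray
      search→api: api black — skip
    search black
  billing black
  gateway gray
    ingest gray
      ingest→cdn: cdn is gray → back edge
Back edge closes the cycle cdn → gateway → ingest → cdn; its vertices are {cdn, ingest, gateway}.

cdn, ingest, gateway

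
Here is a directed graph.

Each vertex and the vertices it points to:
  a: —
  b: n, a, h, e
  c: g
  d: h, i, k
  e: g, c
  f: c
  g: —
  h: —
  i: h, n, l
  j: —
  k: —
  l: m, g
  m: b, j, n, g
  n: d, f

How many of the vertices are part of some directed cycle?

6

A vertex is on a directed cycle iff it belongs to a strongly connected component of size ≥ 2 (or has a self-loop).
The vertices on cycles are {b, d, i, l, m, n} — 6 in total.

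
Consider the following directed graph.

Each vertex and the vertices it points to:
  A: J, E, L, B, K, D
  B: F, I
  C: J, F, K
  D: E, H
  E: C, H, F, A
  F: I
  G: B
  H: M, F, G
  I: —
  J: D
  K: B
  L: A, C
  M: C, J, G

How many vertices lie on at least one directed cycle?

A vertex is on a directed cycle iff it belongs to a strongly connected component of size ≥ 2 (or has a self-loop).
The vertices on cycles are {A, C, D, E, H, J, L, M} — 8 in total.

8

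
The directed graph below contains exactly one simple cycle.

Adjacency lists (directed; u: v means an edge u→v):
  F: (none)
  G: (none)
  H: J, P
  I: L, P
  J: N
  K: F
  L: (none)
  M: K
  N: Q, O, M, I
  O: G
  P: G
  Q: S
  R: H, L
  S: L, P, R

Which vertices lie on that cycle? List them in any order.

DFS with gray/black marking from N:
N gray
  Q gray
    S gray
      L gray
      L black
      P gray
        G gray
        G black
      P black
      R gray
        H gray
          J gray
            J→N: N is gray → back edge
Back edge closes the cycle N → Q → S → R → H → J → N; its vertices are {H, J, N, Q, R, S}.

H, J, N, Q, R, S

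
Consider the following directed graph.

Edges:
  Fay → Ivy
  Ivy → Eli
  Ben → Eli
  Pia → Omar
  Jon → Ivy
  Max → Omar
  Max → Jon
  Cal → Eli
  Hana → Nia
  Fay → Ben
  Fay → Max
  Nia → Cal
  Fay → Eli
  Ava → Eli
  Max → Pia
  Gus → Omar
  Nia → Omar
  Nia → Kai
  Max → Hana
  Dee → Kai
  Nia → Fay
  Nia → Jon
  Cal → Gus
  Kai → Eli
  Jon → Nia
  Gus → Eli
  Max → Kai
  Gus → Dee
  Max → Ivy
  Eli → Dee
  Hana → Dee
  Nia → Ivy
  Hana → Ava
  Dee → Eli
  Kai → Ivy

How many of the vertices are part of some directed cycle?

A vertex is on a directed cycle iff it belongs to a strongly connected component of size ≥ 2 (or has a self-loop).
The vertices on cycles are {Dee, Eli, Fay, Ivy, Jon, Kai, Max, Nia, Hana} — 9 in total.

9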